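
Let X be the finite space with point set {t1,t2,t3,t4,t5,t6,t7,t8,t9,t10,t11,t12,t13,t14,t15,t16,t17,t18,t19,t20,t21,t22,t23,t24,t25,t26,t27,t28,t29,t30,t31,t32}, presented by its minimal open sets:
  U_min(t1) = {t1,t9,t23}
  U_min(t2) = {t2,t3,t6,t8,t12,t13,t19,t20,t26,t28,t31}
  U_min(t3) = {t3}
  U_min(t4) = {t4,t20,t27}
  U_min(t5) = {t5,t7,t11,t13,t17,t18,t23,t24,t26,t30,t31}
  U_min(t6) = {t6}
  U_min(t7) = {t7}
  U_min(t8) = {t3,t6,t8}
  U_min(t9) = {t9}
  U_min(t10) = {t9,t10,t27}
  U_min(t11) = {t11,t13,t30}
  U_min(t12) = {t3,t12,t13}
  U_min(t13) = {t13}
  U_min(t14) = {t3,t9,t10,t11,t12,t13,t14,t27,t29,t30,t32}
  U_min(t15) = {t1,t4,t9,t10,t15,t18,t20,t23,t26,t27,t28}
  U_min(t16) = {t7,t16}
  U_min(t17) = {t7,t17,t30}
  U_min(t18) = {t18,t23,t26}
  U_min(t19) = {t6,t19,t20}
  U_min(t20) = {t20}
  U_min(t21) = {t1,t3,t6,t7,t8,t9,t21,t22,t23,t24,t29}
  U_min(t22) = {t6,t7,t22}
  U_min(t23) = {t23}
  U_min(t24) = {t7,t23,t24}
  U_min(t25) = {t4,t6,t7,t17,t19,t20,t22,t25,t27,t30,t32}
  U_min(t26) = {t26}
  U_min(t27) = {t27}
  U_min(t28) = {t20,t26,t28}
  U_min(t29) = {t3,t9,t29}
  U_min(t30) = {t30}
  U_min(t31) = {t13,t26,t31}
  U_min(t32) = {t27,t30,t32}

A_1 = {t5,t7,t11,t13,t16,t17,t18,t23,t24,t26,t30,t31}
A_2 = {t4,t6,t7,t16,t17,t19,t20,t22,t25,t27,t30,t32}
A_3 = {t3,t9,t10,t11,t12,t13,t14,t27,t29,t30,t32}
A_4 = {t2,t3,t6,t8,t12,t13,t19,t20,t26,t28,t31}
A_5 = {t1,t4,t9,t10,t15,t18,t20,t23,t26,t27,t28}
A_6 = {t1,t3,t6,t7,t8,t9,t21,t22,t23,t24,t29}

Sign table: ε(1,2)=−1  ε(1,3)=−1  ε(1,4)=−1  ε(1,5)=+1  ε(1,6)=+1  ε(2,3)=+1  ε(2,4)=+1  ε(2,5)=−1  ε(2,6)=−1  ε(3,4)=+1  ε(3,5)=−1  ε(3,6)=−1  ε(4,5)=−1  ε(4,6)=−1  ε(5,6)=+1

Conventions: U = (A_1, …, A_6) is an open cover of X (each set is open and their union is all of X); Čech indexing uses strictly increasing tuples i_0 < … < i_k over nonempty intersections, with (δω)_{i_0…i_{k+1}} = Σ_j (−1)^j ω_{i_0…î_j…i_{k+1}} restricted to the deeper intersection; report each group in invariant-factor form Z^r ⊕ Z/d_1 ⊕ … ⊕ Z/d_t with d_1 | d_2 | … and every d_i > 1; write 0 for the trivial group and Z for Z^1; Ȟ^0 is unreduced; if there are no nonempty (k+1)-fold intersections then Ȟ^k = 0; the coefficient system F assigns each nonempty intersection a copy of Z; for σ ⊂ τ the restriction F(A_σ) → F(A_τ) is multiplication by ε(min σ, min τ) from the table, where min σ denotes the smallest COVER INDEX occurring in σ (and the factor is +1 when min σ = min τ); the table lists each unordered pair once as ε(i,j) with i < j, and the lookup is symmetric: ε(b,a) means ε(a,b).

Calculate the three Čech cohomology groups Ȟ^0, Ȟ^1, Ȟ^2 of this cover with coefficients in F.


cover nerve:
  A12={t7,t16,t17,t30} A13={t11,t13,t30} A14={t13,t26,t31} A15={t18,t23,t26} A16={t7,t23,t24} A23={t27,t30,t32} A24={t6,t19,t20} A25={t4,t20,t27} A26={t6,t7,t22} A34={t3,t12,t13} A35={t9,t10,t27} A36={t3,t9,t29} A45={t20,t26,t28} A46={t3,t6,t8} A56={t1,t9,t23}
  A123={t30} A126={t7} A134={t13} A145={t26} A156={t23} A235={t27} A245={t20} A246={t6} A346={t3} A356={t9}
C dims 6,15,10; δ0: rk 5, SNF 1^5; δ1: rk 10, SNF 1^9·2
Ȟ^0: (6−5)−0=1 ⇒ Z
Ȟ^1: (15−10)−5=0 ⇒ 0
Ȟ^2: (10−0)−10=0 plus torsion [2] ⇒ Z/2

Ȟ^0 ≅ Z,  Ȟ^1 ≅ 0,  Ȟ^2 ≅ Z/2


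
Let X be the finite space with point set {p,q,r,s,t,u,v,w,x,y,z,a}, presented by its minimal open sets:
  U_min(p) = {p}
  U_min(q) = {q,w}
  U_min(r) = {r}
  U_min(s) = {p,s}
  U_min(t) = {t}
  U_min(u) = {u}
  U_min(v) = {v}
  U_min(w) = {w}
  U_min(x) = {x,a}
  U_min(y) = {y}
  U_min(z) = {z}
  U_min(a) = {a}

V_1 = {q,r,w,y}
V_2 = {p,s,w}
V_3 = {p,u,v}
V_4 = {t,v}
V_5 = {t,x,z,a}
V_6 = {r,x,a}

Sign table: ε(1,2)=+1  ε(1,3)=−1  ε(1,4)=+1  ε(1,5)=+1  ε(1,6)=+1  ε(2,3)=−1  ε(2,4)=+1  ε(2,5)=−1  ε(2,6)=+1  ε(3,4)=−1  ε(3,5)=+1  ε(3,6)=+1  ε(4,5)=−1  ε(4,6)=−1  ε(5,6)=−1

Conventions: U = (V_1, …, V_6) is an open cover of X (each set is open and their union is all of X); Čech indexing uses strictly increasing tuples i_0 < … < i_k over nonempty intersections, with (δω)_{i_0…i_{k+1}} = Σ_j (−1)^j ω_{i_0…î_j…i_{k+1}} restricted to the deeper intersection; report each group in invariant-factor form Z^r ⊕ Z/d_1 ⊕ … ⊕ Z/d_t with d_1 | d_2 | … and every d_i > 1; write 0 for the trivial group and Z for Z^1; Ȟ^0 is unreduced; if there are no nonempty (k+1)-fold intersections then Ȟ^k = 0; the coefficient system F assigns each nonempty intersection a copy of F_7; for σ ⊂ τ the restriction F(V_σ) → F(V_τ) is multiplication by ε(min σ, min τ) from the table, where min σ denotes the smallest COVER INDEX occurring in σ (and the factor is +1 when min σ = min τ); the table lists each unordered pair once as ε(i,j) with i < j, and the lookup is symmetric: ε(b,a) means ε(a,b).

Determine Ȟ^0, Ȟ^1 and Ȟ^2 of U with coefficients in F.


Ȟ^0 ≅ Z/7, Ȟ^1 ≅ Z/7, Ȟ^2 ≅ 0

nonempty overlaps:
  V12={w} V16={r} V23={p} V34={v} V45={t} V56={x,a}
C dims 6,6; δ0: rk_F7 5
degree 0: 6−5−0 = 1 → Ȟ^0 ≅ Z/7
degree 1: 6−0−5 = 1 → Ȟ^1 ≅ Z/7
degree 2: 0−0−0 = 0 → Ȟ^2 ≅ 0


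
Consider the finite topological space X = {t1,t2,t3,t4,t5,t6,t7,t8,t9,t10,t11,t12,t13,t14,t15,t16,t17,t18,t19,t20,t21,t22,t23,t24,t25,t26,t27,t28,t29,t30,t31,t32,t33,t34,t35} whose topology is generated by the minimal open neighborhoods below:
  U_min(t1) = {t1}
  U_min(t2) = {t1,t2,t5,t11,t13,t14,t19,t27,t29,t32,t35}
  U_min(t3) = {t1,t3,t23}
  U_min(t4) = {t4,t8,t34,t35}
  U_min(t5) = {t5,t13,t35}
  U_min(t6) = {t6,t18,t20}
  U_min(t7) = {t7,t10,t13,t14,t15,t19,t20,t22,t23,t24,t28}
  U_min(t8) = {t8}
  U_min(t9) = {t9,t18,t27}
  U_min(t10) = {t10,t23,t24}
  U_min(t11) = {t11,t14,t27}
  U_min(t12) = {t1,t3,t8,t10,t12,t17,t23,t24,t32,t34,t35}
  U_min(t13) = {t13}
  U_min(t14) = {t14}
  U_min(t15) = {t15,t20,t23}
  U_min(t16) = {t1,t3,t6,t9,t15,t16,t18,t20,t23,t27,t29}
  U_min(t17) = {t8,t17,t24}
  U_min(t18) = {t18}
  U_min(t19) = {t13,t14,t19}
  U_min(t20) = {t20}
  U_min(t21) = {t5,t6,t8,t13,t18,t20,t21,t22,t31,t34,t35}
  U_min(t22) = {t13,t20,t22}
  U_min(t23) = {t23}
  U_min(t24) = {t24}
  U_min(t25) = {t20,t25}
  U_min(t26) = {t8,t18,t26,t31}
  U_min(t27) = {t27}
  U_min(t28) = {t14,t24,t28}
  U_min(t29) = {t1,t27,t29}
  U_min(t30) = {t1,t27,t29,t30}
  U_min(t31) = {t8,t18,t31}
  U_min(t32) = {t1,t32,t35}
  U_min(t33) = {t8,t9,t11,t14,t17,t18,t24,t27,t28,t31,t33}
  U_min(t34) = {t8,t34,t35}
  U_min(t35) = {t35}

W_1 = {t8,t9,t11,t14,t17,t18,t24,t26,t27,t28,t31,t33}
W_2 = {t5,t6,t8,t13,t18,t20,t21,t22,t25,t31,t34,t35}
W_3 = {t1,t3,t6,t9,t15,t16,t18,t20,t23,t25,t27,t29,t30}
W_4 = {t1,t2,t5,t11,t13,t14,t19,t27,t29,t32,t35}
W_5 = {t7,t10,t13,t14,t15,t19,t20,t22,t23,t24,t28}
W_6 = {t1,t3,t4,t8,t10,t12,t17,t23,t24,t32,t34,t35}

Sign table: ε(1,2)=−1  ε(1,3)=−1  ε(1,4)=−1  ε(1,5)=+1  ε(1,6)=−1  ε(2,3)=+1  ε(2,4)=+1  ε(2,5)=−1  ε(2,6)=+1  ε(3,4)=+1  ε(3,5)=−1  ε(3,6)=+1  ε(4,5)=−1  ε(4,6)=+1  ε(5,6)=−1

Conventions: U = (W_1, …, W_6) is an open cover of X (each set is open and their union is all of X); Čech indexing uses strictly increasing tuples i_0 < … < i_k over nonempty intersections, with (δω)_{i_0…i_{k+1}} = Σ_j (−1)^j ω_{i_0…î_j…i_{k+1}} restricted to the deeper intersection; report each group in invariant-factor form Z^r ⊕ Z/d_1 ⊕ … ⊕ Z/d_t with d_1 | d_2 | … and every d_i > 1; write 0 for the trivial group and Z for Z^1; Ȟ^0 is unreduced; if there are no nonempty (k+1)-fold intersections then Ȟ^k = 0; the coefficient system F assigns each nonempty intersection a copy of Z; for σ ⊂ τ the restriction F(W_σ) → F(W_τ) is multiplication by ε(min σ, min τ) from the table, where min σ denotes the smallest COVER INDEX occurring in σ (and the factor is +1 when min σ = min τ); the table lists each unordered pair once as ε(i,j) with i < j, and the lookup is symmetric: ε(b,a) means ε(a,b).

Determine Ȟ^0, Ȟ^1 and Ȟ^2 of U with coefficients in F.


Ȟ^0 ≅ Z; Ȟ^1 ≅ 0; Ȟ^2 ≅ Z/2

intersection data:
  W12={t8,t18,t31} W13={t9,t18,t27} W14={t11,t14,t27} W15={t14,t24,t28} W16={t8,t17,t24} W23={t6,t18,t20,t25} W24={t5,t13,t35} W25={t13,t20,t22} W26={t8,t34,t35} W34={t1,t27,t29} W35={t15,t20,t23} W36={t1,t3,t23} W45={t13,t14,t19} W46={t1,t32,t35} W56={t10,t23,t24}
  W123={t18} W126={t8} W134={t27} W145={t14} W156={t24} W235={t20} W245={t13} W246={t35} W346={t1} W356={t23}
C dims 6,15,10; δ0: rk 5, SNF 1^5; δ1: rk 10, SNF 1^9·2
Ȟ^0 = (6 − 5) − 0 = 1, so Ȟ^0 ≅ Z
Ȟ^1 = (15 − 10) − 5 = 0, so Ȟ^1 ≅ 0
Ȟ^2 = (10 − 0) − 10 = 0 plus torsion [2], so Ȟ^2 ≅ Z/2


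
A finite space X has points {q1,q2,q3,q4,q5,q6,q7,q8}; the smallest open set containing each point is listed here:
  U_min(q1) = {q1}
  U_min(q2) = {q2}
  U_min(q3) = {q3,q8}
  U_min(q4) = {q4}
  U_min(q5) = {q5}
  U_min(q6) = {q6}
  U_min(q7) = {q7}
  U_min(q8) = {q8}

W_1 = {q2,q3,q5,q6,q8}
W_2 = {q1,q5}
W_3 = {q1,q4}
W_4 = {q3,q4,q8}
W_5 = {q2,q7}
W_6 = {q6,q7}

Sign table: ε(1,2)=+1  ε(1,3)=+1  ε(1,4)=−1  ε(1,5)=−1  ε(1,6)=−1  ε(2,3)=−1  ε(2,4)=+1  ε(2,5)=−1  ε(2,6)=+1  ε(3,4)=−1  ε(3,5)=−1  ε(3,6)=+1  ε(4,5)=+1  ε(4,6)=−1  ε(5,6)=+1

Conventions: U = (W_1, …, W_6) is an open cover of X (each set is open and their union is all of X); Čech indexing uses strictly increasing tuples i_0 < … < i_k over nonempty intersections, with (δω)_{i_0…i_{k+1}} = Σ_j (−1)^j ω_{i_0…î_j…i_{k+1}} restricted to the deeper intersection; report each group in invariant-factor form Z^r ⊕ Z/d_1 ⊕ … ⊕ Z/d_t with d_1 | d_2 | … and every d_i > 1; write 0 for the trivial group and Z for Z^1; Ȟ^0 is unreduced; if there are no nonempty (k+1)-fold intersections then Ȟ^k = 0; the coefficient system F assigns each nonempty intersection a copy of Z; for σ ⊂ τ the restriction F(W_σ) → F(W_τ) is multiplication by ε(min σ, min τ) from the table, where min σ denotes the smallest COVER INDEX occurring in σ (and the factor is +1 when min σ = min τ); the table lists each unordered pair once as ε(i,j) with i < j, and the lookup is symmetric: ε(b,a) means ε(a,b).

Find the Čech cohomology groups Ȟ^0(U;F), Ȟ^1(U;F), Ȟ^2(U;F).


nonempty overlaps:
  W12={q5} W14={q3,q8} W15={q2} W16={q6} W23={q1} W34={q4} W56={q7}
C dims 6,7; δ0: rk 6, SNF 1^5·2
degree 0: 6−6−0 = 0 → Ȟ^0 ≅ 0
degree 1: 7−0−6 = 1 plus torsion [2] → Ȟ^1 ≅ Z ⊕ Z/2
degree 2: 0−0−0 = 0 → Ȟ^2 ≅ 0

Ȟ^0 ≅ 0,  Ȟ^1 ≅ Z ⊕ Z/2,  Ȟ^2 ≅ 0


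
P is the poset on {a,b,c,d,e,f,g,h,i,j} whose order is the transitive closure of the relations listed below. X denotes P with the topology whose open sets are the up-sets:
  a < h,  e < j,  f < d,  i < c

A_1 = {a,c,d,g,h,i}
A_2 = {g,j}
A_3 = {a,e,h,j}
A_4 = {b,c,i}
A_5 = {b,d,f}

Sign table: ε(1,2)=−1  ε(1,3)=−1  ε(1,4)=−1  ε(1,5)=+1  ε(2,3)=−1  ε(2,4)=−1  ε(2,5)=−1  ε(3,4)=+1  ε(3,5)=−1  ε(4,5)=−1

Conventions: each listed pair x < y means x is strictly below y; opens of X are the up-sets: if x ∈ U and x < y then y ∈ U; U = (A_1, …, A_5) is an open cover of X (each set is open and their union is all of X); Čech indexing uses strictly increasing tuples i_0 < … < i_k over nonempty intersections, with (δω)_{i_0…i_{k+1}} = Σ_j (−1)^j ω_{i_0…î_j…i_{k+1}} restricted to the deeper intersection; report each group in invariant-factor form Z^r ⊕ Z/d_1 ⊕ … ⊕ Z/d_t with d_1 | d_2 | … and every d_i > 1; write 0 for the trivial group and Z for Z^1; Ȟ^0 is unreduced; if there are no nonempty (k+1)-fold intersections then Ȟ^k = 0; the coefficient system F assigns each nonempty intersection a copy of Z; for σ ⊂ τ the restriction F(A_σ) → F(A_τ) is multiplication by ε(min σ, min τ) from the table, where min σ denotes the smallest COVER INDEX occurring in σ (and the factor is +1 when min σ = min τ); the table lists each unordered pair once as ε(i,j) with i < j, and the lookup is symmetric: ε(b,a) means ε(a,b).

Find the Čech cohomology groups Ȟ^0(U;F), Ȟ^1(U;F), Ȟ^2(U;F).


Ȟ^0(U;F) ≅ 0, Ȟ^1(U;F) ≅ Z ⊕ Z/2 and Ȟ^2(U;F) ≅ 0

nerve of the cover:
  A12={g} A13={a,h} A14={c,i} A15={d} A23={j} A45={b}
C dims 5,6; δ0: rk 5, SNF 1^4·2
Ȟ^0 = (5 − 5) − 0 = 0, so Ȟ^0 ≅ 0
Ȟ^1 = (6 − 0) − 5 = 1 plus torsion [2], so Ȟ^1 ≅ Z ⊕ Z/2
Ȟ^2 = (0 − 0) − 0 = 0, so Ȟ^2 ≅ 0


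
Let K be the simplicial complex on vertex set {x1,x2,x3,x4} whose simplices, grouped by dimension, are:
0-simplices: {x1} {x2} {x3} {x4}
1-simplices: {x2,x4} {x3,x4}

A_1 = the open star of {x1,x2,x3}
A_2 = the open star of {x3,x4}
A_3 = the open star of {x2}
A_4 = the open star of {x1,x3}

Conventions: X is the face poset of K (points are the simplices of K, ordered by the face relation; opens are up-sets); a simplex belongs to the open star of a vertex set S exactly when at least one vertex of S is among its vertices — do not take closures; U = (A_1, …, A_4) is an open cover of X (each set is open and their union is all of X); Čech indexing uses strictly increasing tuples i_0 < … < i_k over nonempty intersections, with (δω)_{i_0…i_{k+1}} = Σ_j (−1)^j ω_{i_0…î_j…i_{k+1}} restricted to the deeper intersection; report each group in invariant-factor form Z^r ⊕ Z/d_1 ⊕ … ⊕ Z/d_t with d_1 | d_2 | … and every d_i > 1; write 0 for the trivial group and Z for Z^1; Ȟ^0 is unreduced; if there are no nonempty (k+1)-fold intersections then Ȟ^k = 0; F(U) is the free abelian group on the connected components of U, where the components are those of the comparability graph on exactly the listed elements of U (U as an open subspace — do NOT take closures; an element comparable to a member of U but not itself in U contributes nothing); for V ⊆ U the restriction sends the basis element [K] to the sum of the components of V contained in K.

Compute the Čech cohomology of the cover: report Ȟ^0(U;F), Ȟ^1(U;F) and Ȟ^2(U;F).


cover nerve:
  A1={{x1},{x2},{x3},{x2,x4},{x3,x4}} A2={{x3},{x4},{x2,x4},{x3,x4}} A3={{x2},{x2,x4}} A4={{x1},{x3},{x3,x4}}
  A12={{x3},{x2,x4},{x3,x4}} A13={{x2},{x2,x4}} A14={{x1},{x3},{x3,x4}} A23={{x2,x4}} A24={{x3},{x3,x4}}
  A123={{x2,x4}} A124={{x3},{x3,x4}}
components per intersection:
  A1: {{x1}} {{x2},{x2,x4}} {{x3},{x3,x4}}
  A2: {{x3},{x4},{x2,x4},{x3,x4}}
  A3: {{x2},{x2,x4}}
  A4: {{x1}} {{x3},{x3,x4}}
  A12: {{x3},{x3,x4}} {{x2,x4}}
  A13: {{x2},{x2,x4}}
  A14: {{x1}} {{x3},{x3,x4}}
  A23: {{x2,x4}}
  A24: {{x3},{x3,x4}}
  A123: {{x2,x4}}
  A124: {{x3},{x3,x4}}
C dims 7,7,2; δ0: rk 5, SNF 1^5; δ1: rk 2, SNF 1^2
Ȟ^0: (7−5)−0=2 ⇒ Z^2
Ȟ^1: (7−2)−5=0 ⇒ 0
Ȟ^2: (2−0)−2=0 ⇒ 0

Ȟ^0(U;F) ≅ Z^2,  Ȟ^1(U;F) ≅ 0,  Ȟ^2(U;F) ≅ 0


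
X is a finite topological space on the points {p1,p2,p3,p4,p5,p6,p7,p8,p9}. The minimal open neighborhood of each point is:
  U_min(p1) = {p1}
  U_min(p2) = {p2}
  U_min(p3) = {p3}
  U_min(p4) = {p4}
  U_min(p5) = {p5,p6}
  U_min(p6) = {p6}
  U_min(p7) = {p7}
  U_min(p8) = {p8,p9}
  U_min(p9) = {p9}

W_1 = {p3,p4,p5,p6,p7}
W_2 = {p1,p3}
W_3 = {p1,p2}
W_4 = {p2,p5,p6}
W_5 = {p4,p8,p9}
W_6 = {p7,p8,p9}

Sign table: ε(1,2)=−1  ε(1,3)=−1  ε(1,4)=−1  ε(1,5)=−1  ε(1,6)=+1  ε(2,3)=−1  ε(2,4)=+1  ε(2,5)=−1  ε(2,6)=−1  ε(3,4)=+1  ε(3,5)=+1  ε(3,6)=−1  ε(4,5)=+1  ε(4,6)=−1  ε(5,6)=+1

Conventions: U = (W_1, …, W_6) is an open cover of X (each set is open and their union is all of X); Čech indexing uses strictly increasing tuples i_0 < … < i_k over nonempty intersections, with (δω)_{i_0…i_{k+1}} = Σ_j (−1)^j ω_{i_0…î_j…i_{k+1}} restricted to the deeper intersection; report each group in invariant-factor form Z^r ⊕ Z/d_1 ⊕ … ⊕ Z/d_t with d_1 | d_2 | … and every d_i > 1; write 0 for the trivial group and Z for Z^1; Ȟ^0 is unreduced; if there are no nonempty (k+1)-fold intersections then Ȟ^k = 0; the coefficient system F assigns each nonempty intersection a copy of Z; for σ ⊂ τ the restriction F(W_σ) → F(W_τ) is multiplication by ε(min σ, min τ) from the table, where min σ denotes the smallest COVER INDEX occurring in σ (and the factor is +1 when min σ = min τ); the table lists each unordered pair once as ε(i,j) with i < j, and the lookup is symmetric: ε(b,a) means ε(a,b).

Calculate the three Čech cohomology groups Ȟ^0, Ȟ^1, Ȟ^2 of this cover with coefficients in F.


Ȟ^0 ≅ 0, Ȟ^1 ≅ Z ⊕ Z/2 and Ȟ^2 ≅ 0

nerve simplices:
  W12={p3} W14={p5,p6} W15={p4} W16={p7} W23={p1} W34={p2} W56={p8,p9}
C dims 6,7; δ0: rk 6, SNF 1^5·2
degree 0: 6−6−0 = 0 → Ȟ^0 ≅ 0
degree 1: 7−0−6 = 1 plus torsion [2] → Ȟ^1 ≅ Z ⊕ Z/2
degree 2: 0−0−0 = 0 → Ȟ^2 ≅ 0


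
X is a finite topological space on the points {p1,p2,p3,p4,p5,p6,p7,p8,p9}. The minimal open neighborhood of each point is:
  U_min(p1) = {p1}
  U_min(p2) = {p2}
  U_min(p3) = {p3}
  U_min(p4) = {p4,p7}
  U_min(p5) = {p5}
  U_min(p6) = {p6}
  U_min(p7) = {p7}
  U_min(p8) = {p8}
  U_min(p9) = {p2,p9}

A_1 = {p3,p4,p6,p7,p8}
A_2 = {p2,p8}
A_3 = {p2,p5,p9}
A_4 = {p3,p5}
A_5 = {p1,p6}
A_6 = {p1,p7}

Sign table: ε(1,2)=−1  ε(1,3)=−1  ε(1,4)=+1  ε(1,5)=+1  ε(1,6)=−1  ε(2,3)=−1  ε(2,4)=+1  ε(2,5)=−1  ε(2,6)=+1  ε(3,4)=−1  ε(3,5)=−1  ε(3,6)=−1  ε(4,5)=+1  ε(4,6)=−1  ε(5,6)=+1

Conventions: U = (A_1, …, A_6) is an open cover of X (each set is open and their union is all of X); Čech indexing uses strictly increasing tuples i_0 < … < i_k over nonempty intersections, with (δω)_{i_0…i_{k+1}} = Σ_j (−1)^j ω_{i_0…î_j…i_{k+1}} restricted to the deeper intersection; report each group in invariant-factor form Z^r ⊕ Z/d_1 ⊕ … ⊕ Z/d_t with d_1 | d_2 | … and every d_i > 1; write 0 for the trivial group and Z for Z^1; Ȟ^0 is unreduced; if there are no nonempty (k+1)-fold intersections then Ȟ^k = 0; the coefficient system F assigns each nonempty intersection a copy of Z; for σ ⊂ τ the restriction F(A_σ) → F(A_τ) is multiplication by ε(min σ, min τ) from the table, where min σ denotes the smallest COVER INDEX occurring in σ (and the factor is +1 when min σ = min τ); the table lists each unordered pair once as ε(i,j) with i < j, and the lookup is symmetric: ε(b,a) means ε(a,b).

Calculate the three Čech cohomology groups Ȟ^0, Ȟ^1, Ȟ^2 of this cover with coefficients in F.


Ȟ^0 = 0, Ȟ^1 = Z ⊕ Z/2, Ȟ^2 = 0

nonempty intersections:
  A12={p8} A14={p3} A15={p6} A16={p7} A23={p2} A34={p5} A56={p1}
C dims 6,7; δ0: rk 6, SNF 1^5·2
Ȟ^0: (6−6)−0=0 ⇒ 0
Ȟ^1: (7−0)−6=1 plus torsion [2] ⇒ Z ⊕ Z/2
Ȟ^2: (0−0)−0=0 ⇒ 0


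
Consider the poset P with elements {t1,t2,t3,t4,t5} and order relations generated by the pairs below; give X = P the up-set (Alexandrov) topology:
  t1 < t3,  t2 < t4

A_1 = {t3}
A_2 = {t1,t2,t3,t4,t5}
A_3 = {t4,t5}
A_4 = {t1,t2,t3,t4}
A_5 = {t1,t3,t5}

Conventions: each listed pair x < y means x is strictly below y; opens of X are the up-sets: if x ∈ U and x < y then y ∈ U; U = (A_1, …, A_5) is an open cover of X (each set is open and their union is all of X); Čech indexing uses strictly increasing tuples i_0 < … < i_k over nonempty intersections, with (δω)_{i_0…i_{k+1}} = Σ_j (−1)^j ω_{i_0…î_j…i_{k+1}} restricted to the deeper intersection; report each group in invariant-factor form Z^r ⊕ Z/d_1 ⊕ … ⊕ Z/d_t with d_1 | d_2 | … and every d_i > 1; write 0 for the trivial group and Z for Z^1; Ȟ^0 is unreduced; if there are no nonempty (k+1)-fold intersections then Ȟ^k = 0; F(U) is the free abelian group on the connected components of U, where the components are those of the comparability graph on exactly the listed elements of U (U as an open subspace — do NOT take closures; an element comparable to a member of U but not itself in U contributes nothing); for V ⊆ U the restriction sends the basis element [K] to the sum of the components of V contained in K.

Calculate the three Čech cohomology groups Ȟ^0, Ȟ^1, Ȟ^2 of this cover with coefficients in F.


nonempty overlaps:
  A12={t3} A14={t3} A15={t3} A23={t4,t5} A24={t1,t2,t3,t4} A25={t1,t3,t5} A34={t4} A35={t5} A45={t1,t3}
  A124={t3} A125={t3} A145={t3} A234={t4} A235={t5} A245={t1,t3}
  A1245={t3}
components per intersection:
  A1: {t3}
  A2: {t1,t3} {t2,t4} {t5}
  A3: {t4} {t5}
  A4: {t1,t3} {t2,t4}
  A5: {t1,t3} {t5}
  A12: {t3}
  A14: {t3}
  A15: {t3}
  A23: {t4} {t5}
  A24: {t1,t3} {t2,t4}
  A25: {t1,t3} {t5}
  A34: {t4}
  A35: {t5}
  A45: {t1,t3}
  A124: {t3}
  A125: {t3}
  A145: {t3}
  A234: {t4}
  A235: {t5}
  A245: {t1,t3}
  A1245: {t3}
C dims 10,12,6,1; δ0: rk 7, SNF 1^7; δ1: rk 5, SNF 1^5; δ2: rk 1, SNF 1^1
degree 0: 10−7−0 = 3 → Ȟ^0 ≅ Z^3
degree 1: 12−5−7 = 0 → Ȟ^1 ≅ 0
degree 2: 6−1−5 = 0 → Ȟ^2 ≅ 0

Ȟ^0(U;F) ≅ Z^3, Ȟ^1(U;F) ≅ 0, Ȟ^2(U;F) ≅ 0


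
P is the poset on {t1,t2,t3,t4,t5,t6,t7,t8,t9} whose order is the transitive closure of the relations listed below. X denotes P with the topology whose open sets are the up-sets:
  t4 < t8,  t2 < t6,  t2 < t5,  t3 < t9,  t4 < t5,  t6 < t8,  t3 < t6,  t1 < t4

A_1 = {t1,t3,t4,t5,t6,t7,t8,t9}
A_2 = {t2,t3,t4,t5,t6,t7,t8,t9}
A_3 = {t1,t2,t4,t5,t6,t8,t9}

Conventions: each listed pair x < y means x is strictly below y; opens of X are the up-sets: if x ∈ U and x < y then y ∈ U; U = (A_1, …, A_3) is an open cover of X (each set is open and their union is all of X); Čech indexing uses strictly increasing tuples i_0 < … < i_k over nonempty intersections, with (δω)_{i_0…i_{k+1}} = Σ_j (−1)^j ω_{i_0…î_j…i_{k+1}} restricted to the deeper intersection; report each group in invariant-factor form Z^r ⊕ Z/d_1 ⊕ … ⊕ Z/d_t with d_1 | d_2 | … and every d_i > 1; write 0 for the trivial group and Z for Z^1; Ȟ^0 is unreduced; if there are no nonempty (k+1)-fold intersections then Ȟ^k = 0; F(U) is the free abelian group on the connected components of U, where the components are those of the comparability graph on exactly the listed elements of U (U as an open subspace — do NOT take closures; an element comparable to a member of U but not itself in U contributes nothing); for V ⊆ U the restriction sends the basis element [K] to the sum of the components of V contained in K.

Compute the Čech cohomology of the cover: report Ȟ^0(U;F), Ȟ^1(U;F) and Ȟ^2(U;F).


Ȟ^0 ≅ Z^2, Ȟ^1 ≅ 0 and Ȟ^2 ≅ 0

nonempty intersections:
  A12={t3,t4,t5,t6,t7,t8,t9} A13={t1,t4,t5,t6,t8,t9} A23={t2,t4,t5,t6,t8,t9}
  A123={t4,t5,t6,t8,t9}
components per intersection:
  A1: {t1,t3,t4,t5,t6,t8,t9} {t7}
  A2: {t2,t3,t4,t5,t6,t8,t9} {t7}
  A3: {t1,t2,t4,t5,t6,t8} {t9}
  A12: {t3,t4,t5,t6,t8,t9} {t7}
  A13: {t1,t4,t5,t6,t8} {t9}
  A23: {t2,t4,t5,t6,t8} {t9}
  A123: {t4,t5,t6,t8} {t9}
C dims 6,6,2; δ0: rk 4, SNF 1^4; δ1: rk 2, SNF 1^2
Ȟ^0: (6−4)−0=2 ⇒ Z^2
Ȟ^1: (6−2)−4=0 ⇒ 0
Ȟ^2: (2−0)−2=0 ⇒ 0


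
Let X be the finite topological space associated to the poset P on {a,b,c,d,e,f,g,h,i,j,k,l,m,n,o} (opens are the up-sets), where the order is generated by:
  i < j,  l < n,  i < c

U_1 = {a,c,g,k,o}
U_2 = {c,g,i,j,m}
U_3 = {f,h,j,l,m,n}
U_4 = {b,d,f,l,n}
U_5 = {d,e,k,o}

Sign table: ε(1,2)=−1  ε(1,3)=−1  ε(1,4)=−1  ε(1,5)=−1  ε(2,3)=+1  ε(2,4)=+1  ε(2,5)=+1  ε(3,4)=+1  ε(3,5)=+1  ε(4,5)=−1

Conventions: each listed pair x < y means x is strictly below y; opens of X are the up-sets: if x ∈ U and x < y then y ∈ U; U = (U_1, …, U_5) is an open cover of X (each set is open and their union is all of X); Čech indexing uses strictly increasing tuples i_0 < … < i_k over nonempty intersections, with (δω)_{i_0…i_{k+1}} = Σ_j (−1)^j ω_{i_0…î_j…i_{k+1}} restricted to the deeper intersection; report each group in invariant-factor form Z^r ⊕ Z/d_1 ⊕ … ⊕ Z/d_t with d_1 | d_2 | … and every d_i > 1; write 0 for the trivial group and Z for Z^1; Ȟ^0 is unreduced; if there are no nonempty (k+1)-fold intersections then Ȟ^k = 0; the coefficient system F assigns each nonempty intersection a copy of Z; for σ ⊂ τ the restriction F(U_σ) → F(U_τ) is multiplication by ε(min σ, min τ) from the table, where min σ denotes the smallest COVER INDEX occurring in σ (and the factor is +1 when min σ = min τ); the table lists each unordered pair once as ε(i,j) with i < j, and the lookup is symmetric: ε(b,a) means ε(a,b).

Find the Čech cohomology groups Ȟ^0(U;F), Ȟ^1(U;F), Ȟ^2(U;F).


nonempty overlaps:
  U12={c,g} U15={k,o} U23={j,m} U34={f,l,n} U45={d}
C dims 5,5; δ0: rk 5, SNF 1^4·2
degree 0: 5−5−0 = 0 → Ȟ^0 ≅ 0
degree 1: 5−0−5 = 0 plus torsion [2] → Ȟ^1 ≅ Z/2
degree 2: 0−0−0 = 0 → Ȟ^2 ≅ 0

Ȟ^0(U;F) ≅ 0; Ȟ^1(U;F) ≅ Z/2; Ȟ^2(U;F) ≅ 0


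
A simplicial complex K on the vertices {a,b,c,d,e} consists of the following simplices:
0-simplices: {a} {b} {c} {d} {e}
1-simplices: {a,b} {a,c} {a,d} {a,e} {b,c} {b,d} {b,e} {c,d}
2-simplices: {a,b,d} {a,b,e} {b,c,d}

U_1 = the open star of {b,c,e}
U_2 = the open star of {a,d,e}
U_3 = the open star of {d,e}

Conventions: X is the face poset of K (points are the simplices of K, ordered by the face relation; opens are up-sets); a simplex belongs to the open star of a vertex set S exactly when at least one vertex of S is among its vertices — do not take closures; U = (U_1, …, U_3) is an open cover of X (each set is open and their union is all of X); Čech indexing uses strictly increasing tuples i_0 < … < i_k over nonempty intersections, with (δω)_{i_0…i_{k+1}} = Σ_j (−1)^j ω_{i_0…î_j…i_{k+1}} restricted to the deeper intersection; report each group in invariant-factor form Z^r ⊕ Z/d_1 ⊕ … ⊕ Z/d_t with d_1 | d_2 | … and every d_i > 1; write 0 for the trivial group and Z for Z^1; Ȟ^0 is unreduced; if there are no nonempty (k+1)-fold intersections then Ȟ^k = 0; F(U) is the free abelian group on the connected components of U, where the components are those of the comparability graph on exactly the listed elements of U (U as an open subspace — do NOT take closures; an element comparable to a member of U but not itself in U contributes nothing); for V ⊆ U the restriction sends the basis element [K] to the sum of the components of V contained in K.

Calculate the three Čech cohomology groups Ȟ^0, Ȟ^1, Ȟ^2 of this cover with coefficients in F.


Ȟ^0(U;F) ≅ Z,  Ȟ^1(U;F) ≅ Z,  Ȟ^2(U;F) ≅ 0

nerve of the cover:
  U1={{b},{c},{e},{a,b},{a,c},{a,e},{b,c},{b,d},{b,e},{c,d},{a,b,d},{a,b,e},{b,c,d}} U2={{a},{d},{e},{a,b},{a,c},{a,d},{a,e},{b,d},{b,e},{c,d},{a,b,d},{a,b,e},{b,c,d}} U3={{d},{e},{a,d},{a,e},{b,d},{b,e},{c,d},{a,b,d},{a,b,e},{b,c,d}}
  U12={{e},{a,b},{a,c},{a,e},{b,d},{b,e},{c,d},{a,b,d},{a,b,e},{b,c,d}} U13={{e},{a,e},{b,d},{b,e},{c,d},{a,b,d},{a,b,e},{b,c,d}} U23={{d},{e},{a,d},{a,e},{b,d},{b,e},{c,d},{a,b,d},{a,b,e},{b,c,d}}
  U123={{e},{a,e},{b,d},{b,e},{c,d},{a,b,d},{a,b,e},{b,c,d}}
components per intersection:
  U1: {{b},{c},{e},{a,b},{a,c},{a,e},{b,c},{b,d},{b,e},{c,d},{a,b,d},{a,b,e},{b,c,d}}
  U2: {{a},{d},{e},{a,b},{a,c},{a,d},{a,e},{b,d},{b,e},{c,d},{a,b,d},{a,b,e},{b,c,d}}
  U3: {{d},{a,d},{b,d},{c,d},{a,b,d},{b,c,d}} {{e},{a,e},{b,e},{a,b,e}}
  U12: {{e},{a,b},{a,e},{b,d},{b,e},{c,d},{a,b,d},{a,b,e},{b,c,d}} {{a,c}}
  U13: {{e},{a,e},{b,e},{a,b,e}} {{b,d},{c,d},{a,b,d},{b,c,d}}
  U23: {{d},{a,d},{b,d},{c,d},{a,b,d},{b,c,d}} {{e},{a,e},{b,e},{a,b,e}}
  U123: {{e},{a,e},{b,e},{a,b,e}} {{b,d},{c,d},{a,b,d},{b,c,d}}
C dims 4,6,2; δ0: rk 3, SNF 1^3; δ1: rk 2, SNF 1^2
Ȟ^0 = (4 − 3) − 0 = 1, so Ȟ^0 ≅ Z
Ȟ^1 = (6 − 2) − 3 = 1, so Ȟ^1 ≅ Z
Ȟ^2 = (2 − 0) − 2 = 0, so Ȟ^2 ≅ 0


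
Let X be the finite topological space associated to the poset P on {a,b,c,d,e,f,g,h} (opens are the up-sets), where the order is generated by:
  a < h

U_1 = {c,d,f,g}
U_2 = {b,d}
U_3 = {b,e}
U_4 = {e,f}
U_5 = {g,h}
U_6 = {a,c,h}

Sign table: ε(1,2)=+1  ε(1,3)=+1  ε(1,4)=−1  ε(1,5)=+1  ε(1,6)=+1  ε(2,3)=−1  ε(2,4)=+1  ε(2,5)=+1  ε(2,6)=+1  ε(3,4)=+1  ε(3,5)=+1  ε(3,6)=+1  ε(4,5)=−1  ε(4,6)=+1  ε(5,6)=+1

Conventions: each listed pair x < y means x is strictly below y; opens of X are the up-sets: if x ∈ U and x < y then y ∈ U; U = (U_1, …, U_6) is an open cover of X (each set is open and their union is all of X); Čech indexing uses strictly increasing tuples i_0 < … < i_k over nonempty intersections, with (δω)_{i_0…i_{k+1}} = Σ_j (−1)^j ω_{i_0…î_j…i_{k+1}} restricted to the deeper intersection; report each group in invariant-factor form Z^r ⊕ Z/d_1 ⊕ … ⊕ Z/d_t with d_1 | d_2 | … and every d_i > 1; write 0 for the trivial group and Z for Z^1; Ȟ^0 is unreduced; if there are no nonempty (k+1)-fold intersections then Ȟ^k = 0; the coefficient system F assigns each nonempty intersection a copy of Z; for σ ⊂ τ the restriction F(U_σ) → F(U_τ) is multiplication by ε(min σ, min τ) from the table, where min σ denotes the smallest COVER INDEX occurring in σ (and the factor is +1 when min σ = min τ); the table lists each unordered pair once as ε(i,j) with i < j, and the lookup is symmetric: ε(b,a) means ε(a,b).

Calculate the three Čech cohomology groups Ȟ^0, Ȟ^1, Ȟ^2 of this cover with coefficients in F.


nonempty overlaps:
  U12={d} U14={f} U15={g} U16={c} U23={b} U34={e} U56={h}
C dims 6,7; δ0: rk 5, SNF 1^5
degree 0: 6−5−0 = 1 → Ȟ^0 ≅ Z
degree 1: 7−0−5 = 2 → Ȟ^1 ≅ Z^2
degree 2: 0−0−0 = 0 → Ȟ^2 ≅ 0

Ȟ^0 ≅ Z, Ȟ^1 ≅ Z^2, Ȟ^2 ≅ 0


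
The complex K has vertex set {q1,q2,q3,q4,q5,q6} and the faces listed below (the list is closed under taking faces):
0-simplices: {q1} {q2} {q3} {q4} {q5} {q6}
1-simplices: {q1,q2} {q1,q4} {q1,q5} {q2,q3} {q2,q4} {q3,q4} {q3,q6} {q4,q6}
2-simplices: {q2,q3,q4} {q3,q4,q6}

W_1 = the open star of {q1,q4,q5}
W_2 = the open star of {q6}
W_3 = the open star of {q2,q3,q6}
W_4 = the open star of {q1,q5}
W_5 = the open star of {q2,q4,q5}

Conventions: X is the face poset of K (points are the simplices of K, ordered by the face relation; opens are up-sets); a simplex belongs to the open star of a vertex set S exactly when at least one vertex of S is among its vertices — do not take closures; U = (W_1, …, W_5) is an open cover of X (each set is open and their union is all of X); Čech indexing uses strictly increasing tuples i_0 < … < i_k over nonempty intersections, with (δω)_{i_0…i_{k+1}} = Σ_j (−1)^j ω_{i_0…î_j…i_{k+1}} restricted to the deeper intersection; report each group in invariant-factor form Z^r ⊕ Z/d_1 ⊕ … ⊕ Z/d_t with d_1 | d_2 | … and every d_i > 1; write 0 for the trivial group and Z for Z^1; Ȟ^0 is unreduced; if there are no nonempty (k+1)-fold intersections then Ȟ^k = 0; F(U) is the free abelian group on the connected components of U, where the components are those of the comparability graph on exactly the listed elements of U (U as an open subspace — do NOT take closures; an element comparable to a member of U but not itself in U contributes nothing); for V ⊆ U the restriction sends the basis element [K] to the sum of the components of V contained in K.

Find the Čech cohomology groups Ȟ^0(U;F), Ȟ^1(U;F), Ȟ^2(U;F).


Ȟ^0 ≅ Z; Ȟ^1 ≅ Z; Ȟ^2 ≅ 0

intersection data:
  W1={{q1},{q4},{q5},{q1,q2},{q1,q4},{q1,q5},{q2,q4},{q3,q4},{q4,q6},{q2,q3,q4},{q3,q4,q6}} W2={{q6},{q3,q6},{q4,q6},{q3,q4,q6}} W3={{q2},{q3},{q6},{q1,q2},{q2,q3},{q2,q4},{q3,q4},{q3,q6},{q4,q6},{q2,q3,q4},{q3,q4,q6}} W4={{q1},{q5},{q1,q2},{q1,q4},{q1,q5}} W5={{q2},{q4},{q5},{q1,q2},{q1,q4},{q1,q5},{q2,q3},{q2,q4},{q3,q4},{q4,q6},{q2,q3,q4},{q3,q4,q6}}
  W12={{q4,q6},{q3,q4,q6}} W13={{q1,q2},{q2,q4},{q3,q4},{q4,q6},{q2,q3,q4},{q3,q4,q6}} W14={{q1},{q5},{q1,q2},{q1,q4},{q1,q5}} W15={{q4},{q5},{q1,q2},{q1,q4},{q1,q5},{q2,q4},{q3,q4},{q4,q6},{q2,q3,q4},{q3,q4,q6}} W23={{q6},{q3,q6},{q4,q6},{q3,q4,q6}} W25={{q4,q6},{q3,q4,q6}} W34={{q1,q2}} W35={{q2},{q1,q2},{q2,q3},{q2,q4},{q3,q4},{q4,q6},{q2,q3,q4},{q3,q4,q6}} W45={{q5},{q1,q2},{q1,q4},{q1,q5}}
  W123={{q4,q6},{q3,q4,q6}} W125={{q4,q6},{q3,q4,q6}} W134={{q1,q2}} W135={{q1,q2},{q2,q4},{q3,q4},{q4,q6},{q2,q3,q4},{q3,q4,q6}} W145={{q5},{q1,q2},{q1,q4},{q1,q5}} W235={{q4,q6},{q3,q4,q6}} W345={{q1,q2}}
  W1235={{q4,q6},{q3,q4,q6}} W1345={{q1,q2}}
components per intersection:
  W1: {{q1},{q4},{q5},{q1,q2},{q1,q4},{q1,q5},{q2,q4},{q3,q4},{q4,q6},{q2,q3,q4},{q3,q4,q6}}
  W2: {{q6},{q3,q6},{q4,q6},{q3,q4,q6}}
  W3: {{q2},{q3},{q6},{q1,q2},{q2,q3},{q2,q4},{q3,q4},{q3,q6},{q4,q6},{q2,q3,q4},{q3,q4,q6}}
  W4: {{q1},{q5},{q1,q2},{q1,q4},{q1,q5}}
  W5: {{q2},{q4},{q1,q2},{q1,q4},{q2,q3},{q2,q4},{q3,q4},{q4,q6},{q2,q3,q4},{q3,q4,q6}} {{q5},{q1,q5}}
  W12: {{q4,q6},{q3,q4,q6}}
  W13: {{q1,q2}} {{q2,q4},{q3,q4},{q4,q6},{q2,q3,q4},{q3,q4,q6}}
  W14: {{q1},{q5},{q1,q2},{q1,q4},{q1,q5}}
  W15: {{q4},{q1,q4},{q2,q4},{q3,q4},{q4,q6},{q2,q3,q4},{q3,q4,q6}} {{q5},{q1,q5}} {{q1,q2}}
  W23: {{q6},{q3,q6},{q4,q6},{q3,q4,q6}}
  W25: {{q4,q6},{q3,q4,q6}}
  W34: {{q1,q2}}
  W35: {{q2},{q1,q2},{q2,q3},{q2,q4},{q3,q4},{q4,q6},{q2,q3,q4},{q3,q4,q6}}
  W45: {{q5},{q1,q5}} {{q1,q2}} {{q1,q4}}
  W123: {{q4,q6},{q3,q4,q6}}
  W125: {{q4,q6},{q3,q4,q6}}
  W134: {{q1,q2}}
  W135: {{q1,q2}} {{q2,q4},{q3,q4},{q4,q6},{q2,q3,q4},{q3,q4,q6}}
  W145: {{q5},{q1,q5}} {{q1,q2}} {{q1,q4}}
  W235: {{q4,q6},{q3,q4,q6}}
  W345: {{q1,q2}}
  W1235: {{q4,q6},{q3,q4,q6}}
  W1345: {{q1,q2}}
C dims 6,14,10,2; δ0: rk 5, SNF 1^5; δ1: rk 8, SNF 1^8; δ2: rk 2, SNF 1^2
Ȟ^0 = (6 − 5) − 0 = 1, so Ȟ^0 ≅ Z
Ȟ^1 = (14 − 8) − 5 = 1, so Ȟ^1 ≅ Z
Ȟ^2 = (10 − 2) − 8 = 0, so Ȟ^2 ≅ 0


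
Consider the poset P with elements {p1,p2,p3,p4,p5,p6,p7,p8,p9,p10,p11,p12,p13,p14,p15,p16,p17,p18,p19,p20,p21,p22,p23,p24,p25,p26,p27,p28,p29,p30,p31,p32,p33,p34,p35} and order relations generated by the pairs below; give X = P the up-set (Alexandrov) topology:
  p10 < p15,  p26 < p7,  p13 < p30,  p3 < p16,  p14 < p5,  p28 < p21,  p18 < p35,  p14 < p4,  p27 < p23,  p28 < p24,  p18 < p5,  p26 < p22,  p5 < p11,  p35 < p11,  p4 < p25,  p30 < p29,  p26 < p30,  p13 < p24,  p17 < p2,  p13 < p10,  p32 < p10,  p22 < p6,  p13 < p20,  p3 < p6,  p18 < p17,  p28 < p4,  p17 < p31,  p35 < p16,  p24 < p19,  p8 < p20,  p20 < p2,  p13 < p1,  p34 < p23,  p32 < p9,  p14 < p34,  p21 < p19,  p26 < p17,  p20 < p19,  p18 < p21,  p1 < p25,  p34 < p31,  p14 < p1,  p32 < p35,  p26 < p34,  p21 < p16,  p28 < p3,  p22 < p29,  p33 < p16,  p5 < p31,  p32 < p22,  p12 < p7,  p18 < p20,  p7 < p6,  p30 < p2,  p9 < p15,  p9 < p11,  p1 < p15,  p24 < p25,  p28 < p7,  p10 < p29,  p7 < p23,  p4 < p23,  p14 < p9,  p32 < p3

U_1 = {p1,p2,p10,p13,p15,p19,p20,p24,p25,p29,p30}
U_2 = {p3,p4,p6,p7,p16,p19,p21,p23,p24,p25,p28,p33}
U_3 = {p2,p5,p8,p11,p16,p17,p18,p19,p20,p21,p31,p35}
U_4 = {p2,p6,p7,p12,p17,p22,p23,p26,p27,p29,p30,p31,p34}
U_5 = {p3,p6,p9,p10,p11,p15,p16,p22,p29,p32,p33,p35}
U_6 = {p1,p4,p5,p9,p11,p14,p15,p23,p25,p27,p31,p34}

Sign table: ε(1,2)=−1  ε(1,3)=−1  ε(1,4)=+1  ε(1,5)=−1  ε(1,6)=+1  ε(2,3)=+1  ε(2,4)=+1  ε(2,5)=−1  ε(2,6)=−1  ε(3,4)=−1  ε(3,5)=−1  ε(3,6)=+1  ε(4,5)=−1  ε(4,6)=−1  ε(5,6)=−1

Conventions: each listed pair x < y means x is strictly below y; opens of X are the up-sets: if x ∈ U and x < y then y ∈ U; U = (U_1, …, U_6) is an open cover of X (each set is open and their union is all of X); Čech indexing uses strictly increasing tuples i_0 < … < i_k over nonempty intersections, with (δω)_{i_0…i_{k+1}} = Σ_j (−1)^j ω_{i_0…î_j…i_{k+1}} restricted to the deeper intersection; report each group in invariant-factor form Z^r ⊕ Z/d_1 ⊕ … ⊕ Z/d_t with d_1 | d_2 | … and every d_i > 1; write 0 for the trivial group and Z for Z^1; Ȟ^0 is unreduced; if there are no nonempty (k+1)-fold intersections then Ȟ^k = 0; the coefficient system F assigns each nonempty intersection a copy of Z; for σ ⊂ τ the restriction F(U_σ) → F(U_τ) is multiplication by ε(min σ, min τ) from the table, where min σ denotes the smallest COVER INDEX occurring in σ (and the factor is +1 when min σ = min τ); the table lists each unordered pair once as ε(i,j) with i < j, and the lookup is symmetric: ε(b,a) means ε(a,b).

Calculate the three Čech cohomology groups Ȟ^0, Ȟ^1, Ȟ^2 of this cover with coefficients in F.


Ȟ^0 = 0; Ȟ^1 = Z/2; Ȟ^2 = Z

cover nerve:
  U12={p19,p24,p25} U13={p2,p19,p20} U14={p2,p29,p30} U15={p10,p15,p29} U16={p1,p15,p25} U23={p16,p19,p21} U24={p6,p7,p23} U25={p3,p6,p16,p33} U26={p4,p23,p25} U34={p2,p17,p31} U35={p11,p16,p35} U36={p5,p11,p31} U45={p6,p22,p29} U46={p23,p27,p31,p34} U56={p9,p11,p15}
  U123={p19} U126={p25} U134={p2} U145={p29} U156={p15} U235={p16} U245={p6} U246={p23} U346={p31} U356={p11}
C dims 6,15,10; δ0: rk 6, SNF 1^5·2; δ1: rk 9, SNF 1^9
Ȟ^0: (6−6)−0=0 ⇒ 0
Ȟ^1: (15−9)−6=0 plus torsion [2] ⇒ Z/2
Ȟ^2: (10−0)−9=1 ⇒ Z


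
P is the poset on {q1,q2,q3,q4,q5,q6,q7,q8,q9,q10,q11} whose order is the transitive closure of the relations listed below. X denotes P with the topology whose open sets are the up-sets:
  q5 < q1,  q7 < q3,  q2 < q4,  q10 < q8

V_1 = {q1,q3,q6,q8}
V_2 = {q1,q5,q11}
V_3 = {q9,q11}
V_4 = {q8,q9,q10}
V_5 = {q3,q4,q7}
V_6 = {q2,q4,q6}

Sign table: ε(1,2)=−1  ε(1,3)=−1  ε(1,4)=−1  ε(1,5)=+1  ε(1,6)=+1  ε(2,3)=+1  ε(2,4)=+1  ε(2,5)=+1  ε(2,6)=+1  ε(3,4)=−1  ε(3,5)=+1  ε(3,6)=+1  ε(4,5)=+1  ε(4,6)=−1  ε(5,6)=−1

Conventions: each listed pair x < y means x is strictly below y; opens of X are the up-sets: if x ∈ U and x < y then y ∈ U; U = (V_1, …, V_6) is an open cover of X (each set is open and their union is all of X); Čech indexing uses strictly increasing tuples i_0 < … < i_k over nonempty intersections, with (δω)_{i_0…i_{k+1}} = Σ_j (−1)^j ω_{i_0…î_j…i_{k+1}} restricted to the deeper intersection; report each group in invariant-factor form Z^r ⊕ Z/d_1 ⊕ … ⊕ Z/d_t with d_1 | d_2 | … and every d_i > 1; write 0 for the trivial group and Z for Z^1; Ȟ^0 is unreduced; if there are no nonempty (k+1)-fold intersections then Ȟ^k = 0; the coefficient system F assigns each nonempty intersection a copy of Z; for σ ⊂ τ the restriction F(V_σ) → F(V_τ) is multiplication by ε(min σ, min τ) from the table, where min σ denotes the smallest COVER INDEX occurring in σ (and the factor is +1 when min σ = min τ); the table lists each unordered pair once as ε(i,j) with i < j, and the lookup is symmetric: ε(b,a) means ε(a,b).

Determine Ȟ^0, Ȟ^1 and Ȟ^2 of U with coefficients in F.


nerve of the cover:
  V12={q1} V14={q8} V15={q3} V16={q6} V23={q11} V34={q9} V56={q4}
C dims 6,7; δ0: rk 6, SNF 1^5·2
Ȟ^0 = (6 − 6) − 0 = 0, so Ȟ^0 ≅ 0
Ȟ^1 = (7 − 0) − 6 = 1 plus torsion [2], so Ȟ^1 ≅ Z ⊕ Z/2
Ȟ^2 = (0 − 0) − 0 = 0, so Ȟ^2 ≅ 0

Ȟ^0(U;F) ≅ 0,  Ȟ^1(U;F) ≅ Z ⊕ Z/2,  Ȟ^2(U;F) ≅ 0


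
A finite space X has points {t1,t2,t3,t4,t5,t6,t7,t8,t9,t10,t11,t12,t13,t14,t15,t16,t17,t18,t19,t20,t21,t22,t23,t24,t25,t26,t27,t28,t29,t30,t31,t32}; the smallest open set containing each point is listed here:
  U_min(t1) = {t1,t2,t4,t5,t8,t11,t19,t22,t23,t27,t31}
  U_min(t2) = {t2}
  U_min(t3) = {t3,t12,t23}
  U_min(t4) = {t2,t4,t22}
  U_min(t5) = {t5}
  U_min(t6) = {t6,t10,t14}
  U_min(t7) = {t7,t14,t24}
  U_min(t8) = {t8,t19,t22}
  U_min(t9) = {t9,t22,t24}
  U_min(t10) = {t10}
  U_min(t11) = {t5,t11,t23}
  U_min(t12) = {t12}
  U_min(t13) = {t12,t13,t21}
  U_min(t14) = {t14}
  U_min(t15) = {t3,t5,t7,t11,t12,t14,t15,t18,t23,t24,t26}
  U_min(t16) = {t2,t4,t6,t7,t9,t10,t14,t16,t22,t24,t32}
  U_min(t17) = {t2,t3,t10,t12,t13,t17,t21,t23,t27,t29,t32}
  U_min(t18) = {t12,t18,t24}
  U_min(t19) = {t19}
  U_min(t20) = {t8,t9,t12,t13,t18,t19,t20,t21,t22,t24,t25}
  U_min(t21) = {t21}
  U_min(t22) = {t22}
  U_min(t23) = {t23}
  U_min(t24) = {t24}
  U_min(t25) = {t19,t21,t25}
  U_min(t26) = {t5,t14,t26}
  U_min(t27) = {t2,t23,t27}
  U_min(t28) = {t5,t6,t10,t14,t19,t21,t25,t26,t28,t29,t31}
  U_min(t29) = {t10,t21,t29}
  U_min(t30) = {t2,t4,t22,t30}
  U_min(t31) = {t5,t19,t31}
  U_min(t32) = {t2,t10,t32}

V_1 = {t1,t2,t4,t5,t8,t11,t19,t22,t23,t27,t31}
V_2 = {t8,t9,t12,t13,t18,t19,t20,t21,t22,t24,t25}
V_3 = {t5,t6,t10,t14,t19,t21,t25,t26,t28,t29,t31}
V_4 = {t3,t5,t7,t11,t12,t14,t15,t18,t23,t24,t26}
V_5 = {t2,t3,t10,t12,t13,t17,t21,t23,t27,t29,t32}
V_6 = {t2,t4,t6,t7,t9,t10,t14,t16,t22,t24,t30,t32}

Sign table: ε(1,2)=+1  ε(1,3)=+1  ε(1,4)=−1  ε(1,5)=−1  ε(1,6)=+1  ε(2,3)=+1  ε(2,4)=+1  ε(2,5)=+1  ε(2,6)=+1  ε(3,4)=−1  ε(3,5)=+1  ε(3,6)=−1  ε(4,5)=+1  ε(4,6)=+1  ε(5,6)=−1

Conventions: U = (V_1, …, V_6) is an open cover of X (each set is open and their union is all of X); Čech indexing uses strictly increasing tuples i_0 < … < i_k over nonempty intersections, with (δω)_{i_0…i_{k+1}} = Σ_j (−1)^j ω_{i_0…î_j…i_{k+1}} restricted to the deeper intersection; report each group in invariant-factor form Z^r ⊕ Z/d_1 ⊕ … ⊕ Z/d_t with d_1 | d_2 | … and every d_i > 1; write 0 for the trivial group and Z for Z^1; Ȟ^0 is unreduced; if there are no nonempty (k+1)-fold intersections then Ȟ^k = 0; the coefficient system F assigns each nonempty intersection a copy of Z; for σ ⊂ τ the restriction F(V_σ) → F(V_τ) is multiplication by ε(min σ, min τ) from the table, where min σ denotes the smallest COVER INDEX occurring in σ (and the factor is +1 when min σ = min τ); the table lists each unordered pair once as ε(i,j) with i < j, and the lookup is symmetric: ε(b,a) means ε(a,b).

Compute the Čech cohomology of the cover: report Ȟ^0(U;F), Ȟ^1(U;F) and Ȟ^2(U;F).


nerve of the cover:
  V12={t8,t19,t22} V13={t5,t19,t31} V14={t5,t11,t23} V15={t2,t23,t27} V16={t2,t4,t22} V23={t19,t21,t25} V24={t12,t18,t24} V25={t12,t13,t21} V26={t9,t22,t24} V34={t5,t14,t26} V35={t10,t21,t29} V36={t6,t10,t14} V45={t3,t12,t23} V46={t7,t14,t24} V56={t2,t10,t32}
  V123={t19} V126={t22} V134={t5} V145={t23} V156={t2} V235={t21} V245={t12} V246={t24} V346={t14} V356={t10}
C dims 6,15,10; δ0: rk 6, SNF 1^5·2; δ1: rk 9, SNF 1^9
Ȟ^0 = (6 − 6) − 0 = 0, so Ȟ^0 ≅ 0
Ȟ^1 = (15 − 9) − 6 = 0 plus torsion [2], so Ȟ^1 ≅ Z/2
Ȟ^2 = (10 − 0) − 9 = 1, so Ȟ^2 ≅ Z

Ȟ^0 ≅ 0,  Ȟ^1 ≅ Z/2,  Ȟ^2 ≅ Z
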